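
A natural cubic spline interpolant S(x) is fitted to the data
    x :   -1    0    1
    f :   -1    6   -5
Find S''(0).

-27

With M_i denoting the second derivative at x_i, h_i = 1, 1, and Δ_i = (y_(i+1) − y_i)/h_i = 7, -11:
  1·M_0 + 4·M_1 + 1·M_2 = 6(Δ_1 - Δ_0) = -108
Natural end conditions: M_0 = M_2 = 0.
Solving: M_0 = 0, M_1 = -27, M_2 = 0.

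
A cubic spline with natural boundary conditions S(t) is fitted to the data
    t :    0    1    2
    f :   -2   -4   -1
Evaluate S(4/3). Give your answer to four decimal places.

With m_i denoting the second derivative at x_i, h_i = 1, 1, and Δ_i = (y_(i+1) − y_i)/h_i = -2, 3:
  1·m_0 + 4·m_1 + 1·m_2 = 6(Δ_1 - Δ_0) = 30
Natural end conditions: m_0 = m_2 = 0.
Solving: m_0 = 0, m_1 = 15/2, m_2 = 0.
On [1, 2], S(t) = -4 + 1/2·(t - 1) + 15/4·(t - 1)² - 5/4·(t - 1)³.
With (t - 1) = 1/3: S(4/3) = -187/54.

-3.4630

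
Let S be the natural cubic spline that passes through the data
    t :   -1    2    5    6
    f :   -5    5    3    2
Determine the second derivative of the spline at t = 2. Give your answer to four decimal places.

-2.1379

With M_i denoting the second derivative at x_i, h_i = 3, 3, 1, and Δ_i = (y_(i+1) − y_i)/h_i = 10/3, -2/3, -1:
  3·M_0 + 12·M_1 + 3·M_2 = 6(Δ_1 - Δ_0) = -24
  3·M_1 + 8·M_2 + 1·M_3 = 6(Δ_2 - Δ_1) = -2
Natural end conditions: M_0 = M_3 = 0.
Solving the tridiagonal system: M_0 = 0, M_1 = -62/29, M_2 = 16/29, M_3 = 0.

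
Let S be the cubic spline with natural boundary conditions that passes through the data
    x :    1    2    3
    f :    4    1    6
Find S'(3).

7

Let M_i = S''(x_i). Step sizes h_i = 1, 1; slopes of the chords Δ_i = (y_(i+1) - y_i)/h_i = -3, 5.
  1·M_0 + 4·M_1 + 1·M_2 = 6(Δ_1 - Δ_0) = 48
Natural end conditions: M_0 = M_2 = 0.
Hence M_0 = 0, M_1 = 12, M_2 = 0.
On [2, 3], S'(x) = b_1 + 2c_1·(x - 2) + 3d_1·(x - 2)² with b_1 = Δ_1 - h_1(2M_1 + M_2)/6 = 1, c_1 = M_1/2 = 6, d_1 = (M_2 - M_1)/(6h_1) = -2. So S'(3) = 7.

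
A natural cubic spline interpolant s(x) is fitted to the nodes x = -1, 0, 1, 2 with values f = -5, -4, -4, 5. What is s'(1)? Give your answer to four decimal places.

4.0667

With M_i denoting the second derivative at x_i, h_i = 1, 1, 1, and Δ_i = (y_(i+1) − y_i)/h_i = 1, 0, 9:
  1·M_0 + 4·M_1 + 1·M_2 = 6(Δ_1 - Δ_0) = -6
  1·M_1 + 4·M_2 + 1·M_3 = 6(Δ_2 - Δ_1) = 54
Natural end conditions: M_0 = M_3 = 0.
Hence M_0 = 0, M_1 = -26/5, M_2 = 74/5, M_3 = 0.
On [1, 2], s'(x) = b_2 + 2c_2·(x - 1) + 3d_2·(x - 1)² with b_2 = Δ_2 - h_2(2M_2 + M_3)/6 = 61/15, c_2 = M_2/2 = 37/5, d_2 = (M_3 - M_2)/(6h_2) = -37/15. So s'(1) = 61/15.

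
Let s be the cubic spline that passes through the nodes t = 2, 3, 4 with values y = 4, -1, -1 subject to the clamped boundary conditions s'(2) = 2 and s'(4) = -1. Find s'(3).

-4

Write σ_i for s''(x_i). With h_i = 1, 1 and divided differences Δ_i = -5, 0, the continuity of s' gives the tridiagonal system
  1·σ_0 + 4·σ_1 + 1·σ_2 = 6(Δ_1 - Δ_0) = 30
Clamped end conditions give two more equations: 2h_0·σ_0 + h_0·σ_1 = 6(Δ_0 - s'(2)) = -42 and h_1·σ_1 + 2h_1·σ_2 = 6(s'(4) - Δ_1) = -6.
Solving the tridiagonal system: σ_0 = -30, σ_1 = 18, σ_2 = -12.
On [3, 4], s'(t) = b_1 + 2c_1·(t - 3) + 3d_1·(t - 3)² with b_1 = Δ_1 - h_1(2σ_1 + σ_2)/6 = -4, c_1 = σ_1/2 = 9, d_1 = (σ_2 - σ_1)/(6h_1) = -5. So s'(3) = -4.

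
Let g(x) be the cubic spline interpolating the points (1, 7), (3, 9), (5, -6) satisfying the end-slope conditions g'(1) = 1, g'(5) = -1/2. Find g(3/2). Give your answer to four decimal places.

With σ_i denoting the second derivative at x_i, h_i = 2, 2, and Δ_i = (y_(i+1) − y_i)/h_i = 1, -15/2:
  2·σ_0 + 8·σ_1 + 2·σ_2 = 6(Δ_1 - Δ_0) = -51
Clamped end conditions give two more equations: 2h_0·σ_0 + h_0·σ_1 = 6(Δ_0 - g'(1)) = 0 and h_1·σ_1 + 2h_1·σ_2 = 6(g'(5) - Δ_1) = 42.
Solving: σ_0 = 6, σ_1 = -12, σ_2 = 33/2.
On [1, 3], g(x) = 7 + 1·(x - 1) + 3·(x - 1)² - 3/2·(x - 1)³.
With (x - 1) = 1/2: g(3/2) = 129/16.

8.0625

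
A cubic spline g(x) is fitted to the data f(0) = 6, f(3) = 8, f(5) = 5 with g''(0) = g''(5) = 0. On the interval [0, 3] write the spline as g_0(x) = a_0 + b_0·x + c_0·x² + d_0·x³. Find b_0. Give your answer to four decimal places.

Let σ_i = g''(x_i). Step sizes h_i = 3, 2; slopes of the chords Δ_i = (y_(i+1) - y_i)/h_i = 2/3, -3/2.
  3·σ_0 + 10·σ_1 + 2·σ_2 = 6(Δ_1 - Δ_0) = -13
Natural end conditions: σ_0 = σ_2 = 0.
Hence σ_0 = 0, σ_1 = -13/10, σ_2 = 0.
On [0, 3], with g_0(x) = a_0 + b_0·x + c_0·x² + d_0·x³: c_0 = σ_0/2 = 0, d_0 = (σ_1 - σ_0)/(6h_0) = -13/180, b_0 = Δ_0 - h_0(2σ_0 + σ_1)/6 = 79/60.

1.3167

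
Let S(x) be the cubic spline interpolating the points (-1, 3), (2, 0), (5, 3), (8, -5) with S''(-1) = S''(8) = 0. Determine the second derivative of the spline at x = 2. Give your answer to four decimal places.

1.5556

Write M_i for S''(x_i). With h_i = 3, 3, 3 and divided differences Δ_i = -1, 1, -8/3, the continuity of S' gives the tridiagonal system
  3·M_0 + 12·M_1 + 3·M_2 = 6(Δ_1 - Δ_0) = 12
  3·M_1 + 12·M_2 + 3·M_3 = 6(Δ_2 - Δ_1) = -22
Natural end conditions: M_0 = M_3 = 0.
Hence M_0 = 0, M_1 = 14/9, M_2 = -20/9, M_3 = 0.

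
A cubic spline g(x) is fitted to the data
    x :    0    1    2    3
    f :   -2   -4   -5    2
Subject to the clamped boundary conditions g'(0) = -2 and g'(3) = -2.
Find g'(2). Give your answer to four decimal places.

5.8000

With M_i denoting the second derivative at x_i, h_i = 1, 1, 1, and Δ_i = (y_(i+1) − y_i)/h_i = -2, -1, 7:
  1·M_0 + 4·M_1 + 1·M_2 = 6(Δ_1 - Δ_0) = 6
  1·M_1 + 4·M_2 + 1·M_3 = 6(Δ_2 - Δ_1) = 48
Clamped end conditions give two more equations: 2h_0·M_0 + h_0·M_1 = 6(Δ_0 - g'(0)) = 0 and h_2·M_2 + 2h_2·M_3 = 6(g'(3) - Δ_2) = -54.
Solving the tridiagonal system: M_0 = 12/5, M_1 = -24/5, M_2 = 114/5, M_3 = -192/5.
On [2, 3], g'(x) = b_2 + 2c_2·(x - 2) + 3d_2·(x - 2)² with b_2 = Δ_2 - h_2(2M_2 + M_3)/6 = 29/5, c_2 = M_2/2 = 57/5, d_2 = (M_3 - M_2)/(6h_2) = -51/5. So g'(2) = 29/5.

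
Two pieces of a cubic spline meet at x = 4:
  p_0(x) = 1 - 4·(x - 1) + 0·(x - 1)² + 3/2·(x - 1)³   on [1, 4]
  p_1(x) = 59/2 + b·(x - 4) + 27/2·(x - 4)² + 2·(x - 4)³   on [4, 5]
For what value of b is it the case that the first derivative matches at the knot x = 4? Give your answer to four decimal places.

36.5000

p_0'(x) = -4 + 0·(x - 1) + 9/2·(x - 1)², so p_0'(4) = 73/2. On the right, p_1'(4) = b, so b = 73/2.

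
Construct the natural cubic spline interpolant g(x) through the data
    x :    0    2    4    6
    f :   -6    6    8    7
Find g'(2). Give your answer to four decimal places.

Let m_i = g''(x_i). Step sizes h_i = 2, 2, 2; slopes of the chords Δ_i = (y_(i+1) - y_i)/h_i = 6, 1, -1/2.
  2·m_0 + 8·m_1 + 2·m_2 = 6(Δ_1 - Δ_0) = -30
  2·m_1 + 8·m_2 + 2·m_3 = 6(Δ_2 - Δ_1) = -9
Natural end conditions: m_0 = m_3 = 0.
Solving: m_0 = 0, m_1 = -37/10, m_2 = -1/5, m_3 = 0.
On [2, 4], g'(x) = b_1 + 2c_1·(x - 2) + 3d_1·(x - 2)² with b_1 = Δ_1 - h_1(2m_1 + m_2)/6 = 53/15, c_1 = m_1/2 = -37/20, d_1 = (m_2 - m_1)/(6h_1) = 7/24. So g'(2) = 53/15.

3.5333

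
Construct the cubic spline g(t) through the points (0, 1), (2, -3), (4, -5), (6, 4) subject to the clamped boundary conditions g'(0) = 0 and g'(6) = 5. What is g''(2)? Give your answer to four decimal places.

With σ_i denoting the second derivative at x_i, h_i = 2, 2, 2, and Δ_i = (y_(i+1) − y_i)/h_i = -2, -1, 9/2:
  2·σ_0 + 8·σ_1 + 2·σ_2 = 6(Δ_1 - Δ_0) = 6
  2·σ_1 + 8·σ_2 + 2·σ_3 = 6(Δ_2 - Δ_1) = 33
Clamped end conditions give two more equations: 2h_0·σ_0 + h_0·σ_1 = 6(Δ_0 - g'(0)) = -12 and h_2·σ_2 + 2h_2·σ_3 = 6(g'(6) - Δ_2) = 3.
Solving: σ_0 = -97/30, σ_1 = 7/15, σ_2 = 131/30, σ_3 = -43/30.

0.4667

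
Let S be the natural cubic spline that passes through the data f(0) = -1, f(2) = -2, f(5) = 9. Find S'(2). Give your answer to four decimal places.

With σ_i denoting the second derivative at x_i, h_i = 2, 3, and Δ_i = (y_(i+1) − y_i)/h_i = -1/2, 11/3:
  2·σ_0 + 10·σ_1 + 3·σ_2 = 6(Δ_1 - Δ_0) = 25
Natural end conditions: σ_0 = σ_2 = 0.
Forward elimination and back-substitution give σ_0 = 0, σ_1 = 5/2, σ_2 = 0.
On [2, 5], S'(x) = b_1 + 2c_1·(x - 2) + 3d_1·(x - 2)² with b_1 = Δ_1 - h_1(2σ_1 + σ_2)/6 = 7/6, c_1 = σ_1/2 = 5/4, d_1 = (σ_2 - σ_1)/(6h_1) = -5/36. So S'(2) = 7/6.

1.1667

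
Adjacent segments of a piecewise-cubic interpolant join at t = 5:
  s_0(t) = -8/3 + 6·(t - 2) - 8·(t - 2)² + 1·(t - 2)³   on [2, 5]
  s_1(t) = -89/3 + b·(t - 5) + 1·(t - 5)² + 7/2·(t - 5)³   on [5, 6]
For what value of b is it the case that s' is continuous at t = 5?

-15

s_0'(t) = 6 - 16·(t - 2) + 3·(t - 2)², so s_0'(5) = -15. On the right, s_1'(5) = b, so b = -15.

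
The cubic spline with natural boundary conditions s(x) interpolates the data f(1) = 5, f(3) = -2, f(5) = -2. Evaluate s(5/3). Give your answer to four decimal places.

With σ_i denoting the second derivative at x_i, h_i = 2, 2, and Δ_i = (y_(i+1) − y_i)/h_i = -7/2, 0:
  2·σ_0 + 8·σ_1 + 2·σ_2 = 6(Δ_1 - Δ_0) = 21
Natural end conditions: σ_0 = σ_2 = 0.
Hence σ_0 = 0, σ_1 = 21/8, σ_2 = 0.
On [1, 3], s(x) = 5 - 35/8·(x - 1) + 0·(x - 1)² + 7/32·(x - 1)³.
With (x - 1) = 2/3: s(5/3) = 58/27.

2.1481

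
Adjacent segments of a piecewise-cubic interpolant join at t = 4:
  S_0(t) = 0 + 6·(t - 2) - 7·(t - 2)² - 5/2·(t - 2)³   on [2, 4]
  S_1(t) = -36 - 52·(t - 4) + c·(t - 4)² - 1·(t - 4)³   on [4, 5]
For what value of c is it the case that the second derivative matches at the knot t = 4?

-22

S_0''(t) = -14 - 15·(t - 2), so S_0''(4) = -44. On the right, S_1''(4) = 2c, so c = -22.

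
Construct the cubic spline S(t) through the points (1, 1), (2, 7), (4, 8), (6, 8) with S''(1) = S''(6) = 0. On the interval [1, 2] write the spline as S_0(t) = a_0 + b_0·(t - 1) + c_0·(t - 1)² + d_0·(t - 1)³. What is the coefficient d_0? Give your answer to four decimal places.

Put m_i = S'' at the i-th knot. Here h = (1, 2, 2) and Δ = (6, 1/2, 0), so the interior equations h_(i-1)·m_(i-1) + 2(h_(i-1)+h_i)·m_i + h_i·m_(i+1) = 6(Δ_i − Δ_(i-1)) read
  1·m_0 + 6·m_1 + 2·m_2 = 6(Δ_1 - Δ_0) = -33
  2·m_1 + 8·m_2 + 2·m_3 = 6(Δ_2 - Δ_1) = -3
Natural end conditions: m_0 = m_3 = 0.
Solving: m_0 = 0, m_1 = -129/22, m_2 = 12/11, m_3 = 0.
On [1, 2], with S_0(t) = a_0 + b_0·(t - 1) + c_0·(t - 1)² + d_0·(t - 1)³: c_0 = m_0/2 = 0, d_0 = (m_1 - m_0)/(6h_0) = -43/44, b_0 = Δ_0 - h_0(2m_0 + m_1)/6 = 307/44.

-0.9773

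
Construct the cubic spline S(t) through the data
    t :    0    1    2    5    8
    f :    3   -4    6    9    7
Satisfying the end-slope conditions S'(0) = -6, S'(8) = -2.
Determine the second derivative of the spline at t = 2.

-12

With M_i denoting the second derivative at x_i, h_i = 1, 1, 3, 3, and Δ_i = (y_(i+1) − y_i)/h_i = -7, 10, 1, -2/3:
  1·M_0 + 4·M_1 + 1·M_2 = 6(Δ_1 - Δ_0) = 102
  1·M_1 + 8·M_2 + 3·M_3 = 6(Δ_2 - Δ_1) = -54
  3·M_2 + 12·M_3 + 3·M_4 = 6(Δ_3 - Δ_2) = -10
Clamped end conditions give two more equations: 2h_0·M_0 + h_0·M_1 = 6(Δ_0 - S'(0)) = -6 and h_3·M_3 + 2h_3·M_4 = 6(S'(8) - Δ_3) = -8.
Hence M_0 = -138/7, M_1 = 234/7, M_2 = -12, M_3 = 20/7, M_4 = -58/21.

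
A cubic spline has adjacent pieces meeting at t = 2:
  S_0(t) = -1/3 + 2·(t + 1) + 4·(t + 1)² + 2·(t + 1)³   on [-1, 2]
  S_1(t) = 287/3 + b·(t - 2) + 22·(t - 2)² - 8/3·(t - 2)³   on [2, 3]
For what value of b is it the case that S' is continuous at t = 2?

80

S_0'(t) = 2 + 8·(t + 1) + 6·(t + 1)², so S_0'(2) = 80. On the right, S_1'(2) = b, so b = 80.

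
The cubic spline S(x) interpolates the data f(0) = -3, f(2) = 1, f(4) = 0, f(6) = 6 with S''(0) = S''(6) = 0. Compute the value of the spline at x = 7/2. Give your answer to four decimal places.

Write M_i for S''(x_i). With h_i = 2, 2, 2 and divided differences Δ_i = 2, -1/2, 3, the continuity of S' gives the tridiagonal system
  2·M_0 + 8·M_1 + 2·M_2 = 6(Δ_1 - Δ_0) = -15
  2·M_1 + 8·M_2 + 2·M_3 = 6(Δ_2 - Δ_1) = 21
Natural end conditions: M_0 = M_3 = 0.
Solving the tridiagonal system: M_0 = 0, M_1 = -27/10, M_2 = 33/10, M_3 = 0.
On [2, 4], S(x) = 1 + 1/5·(x - 2) - 27/20·(x - 2)² + 1/2·(x - 2)³.
With (x - 2) = 3/2: S(7/2) = -1/20.

-0.0500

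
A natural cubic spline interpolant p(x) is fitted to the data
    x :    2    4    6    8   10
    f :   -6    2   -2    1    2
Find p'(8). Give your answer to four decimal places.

Put M_i = p'' at the i-th knot. Here h = (2, 2, 2, 2) and Δ = (4, -2, 3/2, 1/2), so the interior equations h_(i-1)·M_(i-1) + 2(h_(i-1)+h_i)·M_i + h_i·M_(i+1) = 6(Δ_i − Δ_(i-1)) read
  2·M_0 + 8·M_1 + 2·M_2 = 6(Δ_1 - Δ_0) = -36
  2·M_1 + 8·M_2 + 2·M_3 = 6(Δ_2 - Δ_1) = 21
  2·M_2 + 8·M_3 + 2·M_4 = 6(Δ_3 - Δ_2) = -6
Natural end conditions: M_0 = M_4 = 0.
Forward elimination and back-substitution give M_0 = 0, M_1 = -45/8, M_2 = 9/2, M_3 = -15/8, M_4 = 0.
On [8, 10], p'(x) = b_3 + 2c_3·(x - 8) + 3d_3·(x - 8)² with b_3 = Δ_3 - h_3(2M_3 + M_4)/6 = 7/4, c_3 = M_3/2 = -15/16, d_3 = (M_4 - M_3)/(6h_3) = 5/32. So p'(8) = 7/4.

1.7500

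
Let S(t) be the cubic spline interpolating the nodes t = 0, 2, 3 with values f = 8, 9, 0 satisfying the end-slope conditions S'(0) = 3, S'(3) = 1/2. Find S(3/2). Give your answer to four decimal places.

11.7734

Write m_i for S''(x_i). With h_i = 2, 1 and divided differences Δ_i = 1/2, -9, the continuity of S' gives the tridiagonal system
  2·m_0 + 6·m_1 + 1·m_2 = 6(Δ_1 - Δ_0) = -57
Clamped end conditions give two more equations: 2h_0·m_0 + h_0·m_1 = 6(Δ_0 - S'(0)) = -15 and h_1·m_1 + 2h_1·m_2 = 6(S'(3) - Δ_1) = 57.
Solving the tridiagonal system: m_0 = 59/12, m_1 = -52/3, m_2 = 223/6.
On [0, 2], S(t) = 8 + 3·t + 59/24·t² - 89/48·t³.
With t = 3/2: S(3/2) = 1507/128.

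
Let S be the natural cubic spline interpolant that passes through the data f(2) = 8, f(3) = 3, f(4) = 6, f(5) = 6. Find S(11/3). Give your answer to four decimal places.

Let m_i = S''(x_i). Step sizes h_i = 1, 1, 1; slopes of the chords Δ_i = (y_(i+1) - y_i)/h_i = -5, 3, 0.
  1·m_0 + 4·m_1 + 1·m_2 = 6(Δ_1 - Δ_0) = 48
  1·m_1 + 4·m_2 + 1·m_3 = 6(Δ_2 - Δ_1) = -18
Natural end conditions: m_0 = m_3 = 0.
Solving: m_0 = 0, m_1 = 14, m_2 = -8, m_3 = 0.
On [3, 4], S(t) = 3 - 1/3·(t - 3) + 7·(t - 3)² - 11/3·(t - 3)³.
With (t - 3) = 2/3: S(11/3) = 389/81.

4.8025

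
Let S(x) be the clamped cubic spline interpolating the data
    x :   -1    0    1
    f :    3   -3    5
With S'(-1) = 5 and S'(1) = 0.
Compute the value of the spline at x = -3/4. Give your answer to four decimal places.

Put σ_i = S'' at the i-th knot. Here h = (1, 1) and Δ = (-6, 8), so the interior equations h_(i-1)·σ_(i-1) + 2(h_(i-1)+h_i)·σ_i + h_i·σ_(i+1) = 6(Δ_i − Δ_(i-1)) read
  1·σ_0 + 4·σ_1 + 1·σ_2 = 6(Δ_1 - Δ_0) = 84
Clamped end conditions give two more equations: 2h_0·σ_0 + h_0·σ_1 = 6(Δ_0 - S'(-1)) = -66 and h_1·σ_1 + 2h_1·σ_2 = 6(S'(1) - Δ_1) = -48.
Forward elimination and back-substitution give σ_0 = -113/2, σ_1 = 47, σ_2 = -95/2.
On [-1, 0], S(x) = 3 + 5·(x + 1) - 113/4·(x + 1)² + 69/4·(x + 1)³.
With (x + 1) = 1/4: S(-3/4) = 705/256.

2.7539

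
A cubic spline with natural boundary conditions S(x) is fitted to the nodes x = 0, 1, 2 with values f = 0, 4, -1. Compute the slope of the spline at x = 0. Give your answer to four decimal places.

Let σ_i = S''(x_i). Step sizes h_i = 1, 1; slopes of the chords Δ_i = (y_(i+1) - y_i)/h_i = 4, -5.
  1·σ_0 + 4·σ_1 + 1·σ_2 = 6(Δ_1 - Δ_0) = -54
Natural end conditions: σ_0 = σ_2 = 0.
Hence σ_0 = 0, σ_1 = -27/2, σ_2 = 0.
On [0, 1], S'(x) = b_0 + 2c_0·x + 3d_0·x² with b_0 = Δ_0 - h_0(2σ_0 + σ_1)/6 = 25/4, c_0 = σ_0/2 = 0, d_0 = (σ_1 - σ_0)/(6h_0) = -9/4. So S'(0) = 25/4.

6.2500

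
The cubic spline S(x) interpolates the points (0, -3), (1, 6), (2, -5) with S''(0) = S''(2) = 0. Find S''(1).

With M_i denoting the second derivative at x_i, h_i = 1, 1, and Δ_i = (y_(i+1) − y_i)/h_i = 9, -11:
  1·M_0 + 4·M_1 + 1·M_2 = 6(Δ_1 - Δ_0) = -120
Natural end conditions: M_0 = M_2 = 0.
Forward elimination and back-substitution give M_0 = 0, M_1 = -30, M_2 = 0.

-30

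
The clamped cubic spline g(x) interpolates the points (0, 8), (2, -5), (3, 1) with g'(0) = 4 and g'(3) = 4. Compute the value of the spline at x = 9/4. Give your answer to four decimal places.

-4.1445

Write M_i for g''(x_i). With h_i = 2, 1 and divided differences Δ_i = -13/2, 6, the continuity of g' gives the tridiagonal system
  2·M_0 + 6·M_1 + 1·M_2 = 6(Δ_1 - Δ_0) = 75
Clamped end conditions give two more equations: 2h_0·M_0 + h_0·M_1 = 6(Δ_0 - g'(0)) = -63 and h_1·M_1 + 2h_1·M_2 = 6(g'(3) - Δ_1) = -12.
Solving: M_0 = -113/4, M_1 = 25, M_2 = -37/2.
On [2, 3], g(x) = -5 + 3/4·(x - 2) + 25/2·(x - 2)² - 29/4·(x - 2)³.
With (x - 2) = 1/4: g(9/4) = -1061/256.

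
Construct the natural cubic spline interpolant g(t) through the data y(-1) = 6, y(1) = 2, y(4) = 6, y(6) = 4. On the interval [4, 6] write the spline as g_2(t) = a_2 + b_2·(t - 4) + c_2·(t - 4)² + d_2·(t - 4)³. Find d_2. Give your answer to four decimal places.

Let σ_i = g''(x_i). Step sizes h_i = 2, 3, 2; slopes of the chords Δ_i = (y_(i+1) - y_i)/h_i = -2, 4/3, -1.
  2·σ_0 + 10·σ_1 + 3·σ_2 = 6(Δ_1 - Δ_0) = 20
  3·σ_1 + 10·σ_2 + 2·σ_3 = 6(Δ_2 - Δ_1) = -14
Natural end conditions: σ_0 = σ_3 = 0.
Solving the tridiagonal system: σ_0 = 0, σ_1 = 242/91, σ_2 = -200/91, σ_3 = 0.
On [4, 6], with g_2(t) = a_2 + b_2·(t - 4) + c_2·(t - 4)² + d_2·(t - 4)³: c_2 = σ_2/2 = -100/91, d_2 = (σ_3 - σ_2)/(6h_2) = 50/273, b_2 = Δ_2 - h_2(2σ_2 + σ_3)/6 = 127/273.

0.1832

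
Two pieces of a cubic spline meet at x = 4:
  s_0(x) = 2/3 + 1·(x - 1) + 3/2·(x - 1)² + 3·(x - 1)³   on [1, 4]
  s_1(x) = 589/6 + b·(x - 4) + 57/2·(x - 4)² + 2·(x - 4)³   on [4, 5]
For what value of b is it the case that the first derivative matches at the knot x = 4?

s_0'(x) = 1 + 3·(x - 1) + 9·(x - 1)², so s_0'(4) = 91. On the right, s_1'(4) = b, so b = 91.

91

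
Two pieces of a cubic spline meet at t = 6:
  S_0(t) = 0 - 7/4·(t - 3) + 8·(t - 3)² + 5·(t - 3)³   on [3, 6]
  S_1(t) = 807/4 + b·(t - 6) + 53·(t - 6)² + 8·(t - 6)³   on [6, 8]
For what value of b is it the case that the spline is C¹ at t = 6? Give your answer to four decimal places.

S_0'(t) = -7/4 + 16·(t - 3) + 15·(t - 3)², so S_0'(6) = 725/4. On the right, S_1'(6) = b, so b = 725/4.

181.2500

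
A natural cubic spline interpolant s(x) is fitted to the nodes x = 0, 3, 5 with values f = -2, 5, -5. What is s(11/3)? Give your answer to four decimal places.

2.7531

Let M_i = s''(x_i). Step sizes h_i = 3, 2; slopes of the chords Δ_i = (y_(i+1) - y_i)/h_i = 7/3, -5.
  3·M_0 + 10·M_1 + 2·M_2 = 6(Δ_1 - Δ_0) = -44
Natural end conditions: M_0 = M_2 = 0.
Solving: M_0 = 0, M_1 = -22/5, M_2 = 0.
On [3, 5], s(x) = 5 - 31/15·(x - 3) - 11/5·(x - 3)² + 11/30·(x - 3)³.
With (x - 3) = 2/3: s(11/3) = 223/81.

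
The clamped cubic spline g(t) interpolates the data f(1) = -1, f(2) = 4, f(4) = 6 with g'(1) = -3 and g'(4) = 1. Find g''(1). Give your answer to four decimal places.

Write M_i for g''(x_i). With h_i = 1, 2 and divided differences Δ_i = 5, 1, the continuity of g' gives the tridiagonal system
  1·M_0 + 6·M_1 + 2·M_2 = 6(Δ_1 - Δ_0) = -24
Clamped end conditions give two more equations: 2h_0·M_0 + h_0·M_1 = 6(Δ_0 - g'(1)) = 48 and h_1·M_1 + 2h_1·M_2 = 6(g'(4) - Δ_1) = 0.
Solving: M_0 = 88/3, M_1 = -32/3, M_2 = 16/3.

29.3333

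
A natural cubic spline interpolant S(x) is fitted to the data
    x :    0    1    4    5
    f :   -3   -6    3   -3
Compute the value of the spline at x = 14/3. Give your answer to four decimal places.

Write M_i for S''(x_i). With h_i = 1, 3, 1 and divided differences Δ_i = -3, 3, -6, the continuity of S' gives the tridiagonal system
  1·M_0 + 8·M_1 + 3·M_2 = 6(Δ_1 - Δ_0) = 36
  3·M_1 + 8·M_2 + 1·M_3 = 6(Δ_2 - Δ_1) = -54
Natural end conditions: M_0 = M_3 = 0.
Forward elimination and back-substitution give M_0 = 0, M_1 = 90/11, M_2 = -108/11, M_3 = 0.
On [4, 5], S(x) = 3 - 30/11·(x - 4) - 54/11·(x - 4)² + 18/11·(x - 4)³.
With (x - 4) = 2/3: S(14/3) = -17/33.

-0.5152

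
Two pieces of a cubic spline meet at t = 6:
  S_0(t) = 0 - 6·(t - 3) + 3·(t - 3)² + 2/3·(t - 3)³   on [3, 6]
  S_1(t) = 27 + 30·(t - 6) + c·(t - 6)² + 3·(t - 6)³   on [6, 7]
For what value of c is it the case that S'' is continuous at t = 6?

9

S_0''(t) = 6 + 4·(t - 3), so S_0''(6) = 18. On the right, S_1''(6) = 2c, so c = 9.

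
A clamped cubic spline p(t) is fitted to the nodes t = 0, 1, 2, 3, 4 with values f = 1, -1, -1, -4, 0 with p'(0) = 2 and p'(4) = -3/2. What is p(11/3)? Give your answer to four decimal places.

Write M_i for p''(x_i). With h_i = 1, 1, 1, 1 and divided differences Δ_i = -2, 0, -3, 4, the continuity of p' gives the tridiagonal system
  1·M_0 + 4·M_1 + 1·M_2 = 6(Δ_1 - Δ_0) = 12
  1·M_1 + 4·M_2 + 1·M_3 = 6(Δ_2 - Δ_1) = -18
  1·M_2 + 4·M_3 + 1·M_4 = 6(Δ_3 - Δ_2) = 42
Clamped end conditions give two more equations: 2h_0·M_0 + h_0·M_1 = 6(Δ_0 - p'(0)) = -24 and h_3·M_3 + 2h_3·M_4 = 6(p'(4) - Δ_3) = -33.
Solving the tridiagonal system: M_0 = -961/56, M_1 = 289/28, M_2 = -97/8, M_3 = 565/28, M_4 = -1489/56.
On [3, 4], p(t) = -4 + 191/112·(t - 3) + 565/56·(t - 3)² - 873/112·(t - 3)³.
With (t - 3) = 2/3: p(11/3) = -347/504.

-0.6885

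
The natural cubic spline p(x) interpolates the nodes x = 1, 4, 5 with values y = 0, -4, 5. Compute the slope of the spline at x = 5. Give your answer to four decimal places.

Let σ_i = p''(x_i). Step sizes h_i = 3, 1; slopes of the chords Δ_i = (y_(i+1) - y_i)/h_i = -4/3, 9.
  3·σ_0 + 8·σ_1 + 1·σ_2 = 6(Δ_1 - Δ_0) = 62
Natural end conditions: σ_0 = σ_2 = 0.
Hence σ_0 = 0, σ_1 = 31/4, σ_2 = 0.
On [4, 5], p'(x) = b_1 + 2c_1·(x - 4) + 3d_1·(x - 4)² with b_1 = Δ_1 - h_1(2σ_1 + σ_2)/6 = 77/12, c_1 = σ_1/2 = 31/8, d_1 = (σ_2 - σ_1)/(6h_1) = -31/24. So p'(5) = 247/24.

10.2917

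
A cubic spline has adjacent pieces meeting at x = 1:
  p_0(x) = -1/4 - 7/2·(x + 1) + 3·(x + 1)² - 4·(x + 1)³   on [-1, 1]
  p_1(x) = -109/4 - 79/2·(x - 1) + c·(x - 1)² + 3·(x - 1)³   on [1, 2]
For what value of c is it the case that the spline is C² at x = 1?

-21

p_0''(x) = 6 - 24·(x + 1), so p_0''(1) = -42. On the right, p_1''(1) = 2c, so c = -21.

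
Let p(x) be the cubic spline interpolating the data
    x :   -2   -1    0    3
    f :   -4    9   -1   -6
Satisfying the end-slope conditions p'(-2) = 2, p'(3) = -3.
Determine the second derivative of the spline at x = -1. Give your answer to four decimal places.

-53.5862

Put M_i = p'' at the i-th knot. Here h = (1, 1, 3) and Δ = (13, -10, -5/3), so the interior equations h_(i-1)·M_(i-1) + 2(h_(i-1)+h_i)·M_i + h_i·M_(i+1) = 6(Δ_i − Δ_(i-1)) read
  1·M_0 + 4·M_1 + 1·M_2 = 6(Δ_1 - Δ_0) = -138
  1·M_1 + 8·M_2 + 3·M_3 = 6(Δ_2 - Δ_1) = 50
Clamped end conditions give two more equations: 2h_0·M_0 + h_0·M_1 = 6(Δ_0 - p'(-2)) = 66 and h_2·M_2 + 2h_2·M_3 = 6(p'(3) - Δ_2) = -8.
Solving: M_0 = 1734/29, M_1 = -1554/29, M_2 = 480/29, M_3 = -836/87.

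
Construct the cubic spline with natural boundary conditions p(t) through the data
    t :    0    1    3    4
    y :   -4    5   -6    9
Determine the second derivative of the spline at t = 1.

Let σ_i = p''(x_i). Step sizes h_i = 1, 2, 1; slopes of the chords Δ_i = (y_(i+1) - y_i)/h_i = 9, -11/2, 15.
  1·σ_0 + 6·σ_1 + 2·σ_2 = 6(Δ_1 - Δ_0) = -87
  2·σ_1 + 6·σ_2 + 1·σ_3 = 6(Δ_2 - Δ_1) = 123
Natural end conditions: σ_0 = σ_3 = 0.
Forward elimination and back-substitution give σ_0 = 0, σ_1 = -24, σ_2 = 57/2, σ_3 = 0.

-24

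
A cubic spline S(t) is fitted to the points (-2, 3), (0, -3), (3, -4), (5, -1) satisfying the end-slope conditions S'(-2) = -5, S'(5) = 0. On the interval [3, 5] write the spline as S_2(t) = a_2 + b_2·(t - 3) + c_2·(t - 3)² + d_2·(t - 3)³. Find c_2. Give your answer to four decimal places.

0.7604

Put M_i = S'' at the i-th knot. Here h = (2, 3, 2) and Δ = (-3, -1/3, 3/2), so the interior equations h_(i-1)·M_(i-1) + 2(h_(i-1)+h_i)·M_i + h_i·M_(i+1) = 6(Δ_i − Δ_(i-1)) read
  2·M_0 + 10·M_1 + 3·M_2 = 6(Δ_1 - Δ_0) = 16
  3·M_1 + 10·M_2 + 2·M_3 = 6(Δ_2 - Δ_1) = 11
Clamped end conditions give two more equations: 2h_0·M_0 + h_0·M_1 = 6(Δ_0 - S'(-2)) = 12 and h_2·M_2 + 2h_2·M_3 = 6(S'(5) - Δ_2) = -9.
Solving the tridiagonal system: M_0 = 259/96, M_1 = 29/48, M_2 = 73/48, M_3 = -289/96.
On [3, 5], with S_2(t) = a_2 + b_2·(t - 3) + c_2·(t - 3)² + d_2·(t - 3)³: c_2 = M_2/2 = 73/96, d_2 = (M_3 - M_2)/(6h_2) = -145/384, b_2 = Δ_2 - h_2(2M_2 + M_3)/6 = 143/96.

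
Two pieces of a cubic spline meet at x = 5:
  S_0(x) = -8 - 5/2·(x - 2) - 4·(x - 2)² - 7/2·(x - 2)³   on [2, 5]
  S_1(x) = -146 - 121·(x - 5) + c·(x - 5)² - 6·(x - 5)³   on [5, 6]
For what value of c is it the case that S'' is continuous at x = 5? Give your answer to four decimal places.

S_0''(x) = -8 - 21·(x - 2), so S_0''(5) = -71. On the right, S_1''(5) = 2c, so c = -71/2.

-35.5000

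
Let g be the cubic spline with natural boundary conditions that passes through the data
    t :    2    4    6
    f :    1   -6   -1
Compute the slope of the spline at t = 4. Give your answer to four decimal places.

Put M_i = g'' at the i-th knot. Here h = (2, 2) and Δ = (-7/2, 5/2), so the interior equations h_(i-1)·M_(i-1) + 2(h_(i-1)+h_i)·M_i + h_i·M_(i+1) = 6(Δ_i − Δ_(i-1)) read
  2·M_0 + 8·M_1 + 2·M_2 = 6(Δ_1 - Δ_0) = 36
Natural end conditions: M_0 = M_2 = 0.
Hence M_0 = 0, M_1 = 9/2, M_2 = 0.
On [4, 6], g'(t) = b_1 + 2c_1·(t - 4) + 3d_1·(t - 4)² with b_1 = Δ_1 - h_1(2M_1 + M_2)/6 = -1/2, c_1 = M_1/2 = 9/4, d_1 = (M_2 - M_1)/(6h_1) = -3/8. So g'(4) = -1/2.

-0.5000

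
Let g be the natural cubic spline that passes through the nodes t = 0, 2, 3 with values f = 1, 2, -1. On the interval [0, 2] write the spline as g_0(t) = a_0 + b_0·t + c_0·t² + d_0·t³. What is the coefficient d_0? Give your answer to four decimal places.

-0.2917

With M_i denoting the second derivative at x_i, h_i = 2, 1, and Δ_i = (y_(i+1) − y_i)/h_i = 1/2, -3:
  2·M_0 + 6·M_1 + 1·M_2 = 6(Δ_1 - Δ_0) = -21
Natural end conditions: M_0 = M_2 = 0.
Hence M_0 = 0, M_1 = -7/2, M_2 = 0.
On [0, 2], with g_0(t) = a_0 + b_0·t + c_0·t² + d_0·t³: c_0 = M_0/2 = 0, d_0 = (M_1 - M_0)/(6h_0) = -7/24, b_0 = Δ_0 - h_0(2M_0 + M_1)/6 = 5/3.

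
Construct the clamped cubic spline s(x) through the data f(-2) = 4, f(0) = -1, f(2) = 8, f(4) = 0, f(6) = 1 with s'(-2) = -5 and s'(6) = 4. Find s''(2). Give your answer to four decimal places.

-9.5625

Put M_i = s'' at the i-th knot. Here h = (2, 2, 2, 2) and Δ = (-5/2, 9/2, -4, 1/2), so the interior equations h_(i-1)·M_(i-1) + 2(h_(i-1)+h_i)·M_i + h_i·M_(i+1) = 6(Δ_i − Δ_(i-1)) read
  2·M_0 + 8·M_1 + 2·M_2 = 6(Δ_1 - Δ_0) = 42
  2·M_1 + 8·M_2 + 2·M_3 = 6(Δ_2 - Δ_1) = -51
  2·M_2 + 8·M_3 + 2·M_4 = 6(Δ_3 - Δ_2) = 27
Clamped end conditions give two more equations: 2h_0·M_0 + h_0·M_1 = 6(Δ_0 - s'(-2)) = 15 and h_3·M_3 + 2h_3·M_4 = 6(s'(6) - Δ_3) = 21.
Solving: M_0 = -9/112, M_1 = 429/56, M_2 = -153/16, M_3 = 285/56, M_4 = 303/112.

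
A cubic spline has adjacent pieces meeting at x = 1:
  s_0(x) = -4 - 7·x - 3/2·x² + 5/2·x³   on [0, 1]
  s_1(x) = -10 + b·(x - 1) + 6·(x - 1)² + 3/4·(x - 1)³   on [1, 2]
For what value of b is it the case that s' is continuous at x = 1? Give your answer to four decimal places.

s_0'(x) = -7 - 3·x + 15/2·x², so s_0'(1) = -5/2. On the right, s_1'(1) = b, so b = -5/2.

-2.5000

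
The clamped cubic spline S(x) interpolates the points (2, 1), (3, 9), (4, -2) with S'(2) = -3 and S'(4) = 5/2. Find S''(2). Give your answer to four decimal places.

64.2500

Let M_i = S''(x_i). Step sizes h_i = 1, 1; slopes of the chords Δ_i = (y_(i+1) - y_i)/h_i = 8, -11.
  1·M_0 + 4·M_1 + 1·M_2 = 6(Δ_1 - Δ_0) = -114
Clamped end conditions give two more equations: 2h_0·M_0 + h_0·M_1 = 6(Δ_0 - S'(2)) = 66 and h_1·M_1 + 2h_1·M_2 = 6(S'(4) - Δ_1) = 81.
Hence M_0 = 257/4, M_1 = -125/2, M_2 = 287/4.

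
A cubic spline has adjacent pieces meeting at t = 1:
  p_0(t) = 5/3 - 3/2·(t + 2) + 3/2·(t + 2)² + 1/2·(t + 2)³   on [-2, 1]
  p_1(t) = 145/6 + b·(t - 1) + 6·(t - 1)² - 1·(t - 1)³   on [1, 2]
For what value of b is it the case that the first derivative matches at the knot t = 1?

p_0'(t) = -3/2 + 3·(t + 2) + 3/2·(t + 2)², so p_0'(1) = 21. On the right, p_1'(1) = b, so b = 21.

21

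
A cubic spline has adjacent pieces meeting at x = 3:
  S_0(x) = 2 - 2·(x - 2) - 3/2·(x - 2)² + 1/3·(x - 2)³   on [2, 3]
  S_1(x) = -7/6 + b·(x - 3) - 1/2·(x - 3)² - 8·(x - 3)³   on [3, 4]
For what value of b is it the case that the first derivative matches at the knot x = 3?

-4

S_0'(x) = -2 - 3·(x - 2) + 1·(x - 2)², so S_0'(3) = -4. On the right, S_1'(3) = b, so b = -4.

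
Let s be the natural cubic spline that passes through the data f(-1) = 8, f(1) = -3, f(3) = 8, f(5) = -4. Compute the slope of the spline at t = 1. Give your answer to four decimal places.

1.9000

With m_i denoting the second derivative at x_i, h_i = 2, 2, 2, and Δ_i = (y_(i+1) − y_i)/h_i = -11/2, 11/2, -6:
  2·m_0 + 8·m_1 + 2·m_2 = 6(Δ_1 - Δ_0) = 66
  2·m_1 + 8·m_2 + 2·m_3 = 6(Δ_2 - Δ_1) = -69
Natural end conditions: m_0 = m_3 = 0.
Hence m_0 = 0, m_1 = 111/10, m_2 = -57/5, m_3 = 0.
On [1, 3], s'(t) = b_1 + 2c_1·(t - 1) + 3d_1·(t - 1)² with b_1 = Δ_1 - h_1(2m_1 + m_2)/6 = 19/10, c_1 = m_1/2 = 111/20, d_1 = (m_2 - m_1)/(6h_1) = -15/8. So s'(1) = 19/10.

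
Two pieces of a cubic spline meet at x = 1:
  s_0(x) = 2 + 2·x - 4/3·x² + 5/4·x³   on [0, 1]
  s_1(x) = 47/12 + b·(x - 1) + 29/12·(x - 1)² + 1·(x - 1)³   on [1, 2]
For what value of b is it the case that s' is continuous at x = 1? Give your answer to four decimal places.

s_0'(x) = 2 - 8/3·x + 15/4·x², so s_0'(1) = 37/12. On the right, s_1'(1) = b, so b = 37/12.

3.0833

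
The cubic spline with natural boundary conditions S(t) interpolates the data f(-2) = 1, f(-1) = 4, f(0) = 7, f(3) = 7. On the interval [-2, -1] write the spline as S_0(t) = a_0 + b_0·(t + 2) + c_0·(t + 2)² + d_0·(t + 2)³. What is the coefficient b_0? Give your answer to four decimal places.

2.9032

Write m_i for S''(x_i). With h_i = 1, 1, 3 and divided differences Δ_i = 3, 3, 0, the continuity of S' gives the tridiagonal system
  1·m_0 + 4·m_1 + 1·m_2 = 6(Δ_1 - Δ_0) = 0
  1·m_1 + 8·m_2 + 3·m_3 = 6(Δ_2 - Δ_1) = -18
Natural end conditions: m_0 = m_3 = 0.
Solving: m_0 = 0, m_1 = 18/31, m_2 = -72/31, m_3 = 0.
On [-2, -1], with S_0(t) = a_0 + b_0·(t + 2) + c_0·(t + 2)² + d_0·(t + 2)³: c_0 = m_0/2 = 0, d_0 = (m_1 - m_0)/(6h_0) = 3/31, b_0 = Δ_0 - h_0(2m_0 + m_1)/6 = 90/31.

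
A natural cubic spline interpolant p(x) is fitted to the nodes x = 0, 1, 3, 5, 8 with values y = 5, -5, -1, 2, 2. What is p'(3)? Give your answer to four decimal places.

3.9808

With m_i denoting the second derivative at x_i, h_i = 1, 2, 2, 3, and Δ_i = (y_(i+1) − y_i)/h_i = -10, 2, 3/2, 0:
  1·m_0 + 6·m_1 + 2·m_2 = 6(Δ_1 - Δ_0) = 72
  2·m_1 + 8·m_2 + 2·m_3 = 6(Δ_2 - Δ_1) = -3
  2·m_2 + 10·m_3 + 3·m_4 = 6(Δ_3 - Δ_2) = -9
Natural end conditions: m_0 = m_4 = 0.
Solving the tridiagonal system: m_0 = 0, m_1 = 687/52, m_2 = -189/52, m_3 = -9/52, m_4 = 0.
On [3, 5], p'(x) = b_2 + 2c_2·(x - 3) + 3d_2·(x - 3)² with b_2 = Δ_2 - h_2(2m_2 + m_3)/6 = 207/52, c_2 = m_2/2 = -189/104, d_2 = (m_3 - m_2)/(6h_2) = 15/52. So p'(3) = 207/52.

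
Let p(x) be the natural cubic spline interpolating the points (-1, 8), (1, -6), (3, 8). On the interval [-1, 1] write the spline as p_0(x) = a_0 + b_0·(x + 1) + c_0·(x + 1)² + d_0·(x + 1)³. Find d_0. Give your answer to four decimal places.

Let m_i = p''(x_i). Step sizes h_i = 2, 2; slopes of the chords Δ_i = (y_(i+1) - y_i)/h_i = -7, 7.
  2·m_0 + 8·m_1 + 2·m_2 = 6(Δ_1 - Δ_0) = 84
Natural end conditions: m_0 = m_2 = 0.
Solving: m_0 = 0, m_1 = 21/2, m_2 = 0.
On [-1, 1], with p_0(x) = a_0 + b_0·(x + 1) + c_0·(x + 1)² + d_0·(x + 1)³: c_0 = m_0/2 = 0, d_0 = (m_1 - m_0)/(6h_0) = 7/8, b_0 = Δ_0 - h_0(2m_0 + m_1)/6 = -21/2.

0.8750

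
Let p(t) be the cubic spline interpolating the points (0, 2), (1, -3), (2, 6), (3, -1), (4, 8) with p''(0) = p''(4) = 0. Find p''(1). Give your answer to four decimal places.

31.0714

Let m_i = p''(x_i). Step sizes h_i = 1, 1, 1, 1; slopes of the chords Δ_i = (y_(i+1) - y_i)/h_i = -5, 9, -7, 9.
  1·m_0 + 4·m_1 + 1·m_2 = 6(Δ_1 - Δ_0) = 84
  1·m_1 + 4·m_2 + 1·m_3 = 6(Δ_2 - Δ_1) = -96
  1·m_2 + 4·m_3 + 1·m_4 = 6(Δ_3 - Δ_2) = 96
Natural end conditions: m_0 = m_4 = 0.
Solving the tridiagonal system: m_0 = 0, m_1 = 435/14, m_2 = -282/7, m_3 = 477/14, m_4 = 0.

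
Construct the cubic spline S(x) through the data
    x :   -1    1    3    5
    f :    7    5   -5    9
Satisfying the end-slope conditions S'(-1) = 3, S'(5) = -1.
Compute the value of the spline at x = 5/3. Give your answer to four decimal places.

0.1259

Put M_i = S'' at the i-th knot. Here h = (2, 2, 2) and Δ = (-1, -5, 7), so the interior equations h_(i-1)·M_(i-1) + 2(h_(i-1)+h_i)·M_i + h_i·M_(i+1) = 6(Δ_i − Δ_(i-1)) read
  2·M_0 + 8·M_1 + 2·M_2 = 6(Δ_1 - Δ_0) = -24
  2·M_1 + 8·M_2 + 2·M_3 = 6(Δ_2 - Δ_1) = 72
Clamped end conditions give two more equations: 2h_0·M_0 + h_0·M_1 = 6(Δ_0 - S'(-1)) = -24 and h_2·M_2 + 2h_2·M_3 = 6(S'(5) - Δ_2) = -48.
Hence M_0 = -44/15, M_1 = -92/15, M_2 = 232/15, M_3 = -296/15.
On [1, 3], S(x) = 5 - 91/15·(x - 1) - 46/15·(x - 1)² + 9/5·(x - 1)³.
With (x - 1) = 2/3: S(5/3) = 17/135.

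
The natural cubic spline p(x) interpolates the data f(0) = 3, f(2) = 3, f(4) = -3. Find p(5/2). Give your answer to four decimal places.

1.9922

With σ_i denoting the second derivative at x_i, h_i = 2, 2, and Δ_i = (y_(i+1) − y_i)/h_i = 0, -3:
  2·σ_0 + 8·σ_1 + 2·σ_2 = 6(Δ_1 - Δ_0) = -18
Natural end conditions: σ_0 = σ_2 = 0.
Solving: σ_0 = 0, σ_1 = -9/4, σ_2 = 0.
On [2, 4], p(x) = 3 - 3/2·(x - 2) - 9/8·(x - 2)² + 3/16·(x - 2)³.
With (x - 2) = 1/2: p(5/2) = 255/128.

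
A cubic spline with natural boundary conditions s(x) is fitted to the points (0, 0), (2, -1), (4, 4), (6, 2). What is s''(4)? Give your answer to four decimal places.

-3.4000

With M_i denoting the second derivative at x_i, h_i = 2, 2, 2, and Δ_i = (y_(i+1) − y_i)/h_i = -1/2, 5/2, -1:
  2·M_0 + 8·M_1 + 2·M_2 = 6(Δ_1 - Δ_0) = 18
  2·M_1 + 8·M_2 + 2·M_3 = 6(Δ_2 - Δ_1) = -21
Natural end conditions: M_0 = M_3 = 0.
Hence M_0 = 0, M_1 = 31/10, M_2 = -17/5, M_3 = 0.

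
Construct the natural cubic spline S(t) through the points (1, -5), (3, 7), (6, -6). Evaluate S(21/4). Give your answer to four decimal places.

-0.5703

Let m_i = S''(x_i). Step sizes h_i = 2, 3; slopes of the chords Δ_i = (y_(i+1) - y_i)/h_i = 6, -13/3.
  2·m_0 + 10·m_1 + 3·m_2 = 6(Δ_1 - Δ_0) = -62
Natural end conditions: m_0 = m_2 = 0.
Solving the tridiagonal system: m_0 = 0, m_1 = -31/5, m_2 = 0.
On [3, 6], S(t) = 7 + 28/15·(t - 3) - 31/10·(t - 3)² + 31/90·(t - 3)³.
With (t - 3) = 9/4: S(21/4) = -73/128.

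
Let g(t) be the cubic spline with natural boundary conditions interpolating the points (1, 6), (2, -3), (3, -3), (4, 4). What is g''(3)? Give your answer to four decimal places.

7.6000

Let σ_i = g''(x_i). Step sizes h_i = 1, 1, 1; slopes of the chords Δ_i = (y_(i+1) - y_i)/h_i = -9, 0, 7.
  1·σ_0 + 4·σ_1 + 1·σ_2 = 6(Δ_1 - Δ_0) = 54
  1·σ_1 + 4·σ_2 + 1·σ_3 = 6(Δ_2 - Δ_1) = 42
Natural end conditions: σ_0 = σ_3 = 0.
Forward elimination and back-substitution give σ_0 = 0, σ_1 = 58/5, σ_2 = 38/5, σ_3 = 0.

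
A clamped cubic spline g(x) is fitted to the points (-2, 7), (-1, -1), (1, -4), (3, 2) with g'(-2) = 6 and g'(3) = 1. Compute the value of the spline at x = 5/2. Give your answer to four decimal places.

1.1298

With σ_i denoting the second derivative at x_i, h_i = 1, 2, 2, and Δ_i = (y_(i+1) − y_i)/h_i = -8, -3/2, 3:
  1·σ_0 + 6·σ_1 + 2·σ_2 = 6(Δ_1 - Δ_0) = 39
  2·σ_1 + 8·σ_2 + 2·σ_3 = 6(Δ_2 - Δ_1) = 27
Clamped end conditions give two more equations: 2h_0·σ_0 + h_0·σ_1 = 6(Δ_0 - g'(-2)) = -84 and h_2·σ_2 + 2h_2·σ_3 = 6(g'(3) - Δ_2) = -12.
Solving the tridiagonal system: σ_0 = -1133/23, σ_1 = 334/23, σ_2 = 13/23, σ_3 = -151/46.
On [1, 3], g(x) = -4 + 171/46·(x - 1) + 13/46·(x - 1)² - 59/184·(x - 1)³.
With (x - 1) = 3/2: g(5/2) = 1663/1472.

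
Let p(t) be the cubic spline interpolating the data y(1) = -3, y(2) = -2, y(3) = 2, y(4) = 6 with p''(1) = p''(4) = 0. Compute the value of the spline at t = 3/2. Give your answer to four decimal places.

With M_i denoting the second derivative at x_i, h_i = 1, 1, 1, and Δ_i = (y_(i+1) − y_i)/h_i = 1, 4, 4:
  1·M_0 + 4·M_1 + 1·M_2 = 6(Δ_1 - Δ_0) = 18
  1·M_1 + 4·M_2 + 1·M_3 = 6(Δ_2 - Δ_1) = 0
Natural end conditions: M_0 = M_3 = 0.
Forward elimination and back-substitution give M_0 = 0, M_1 = 24/5, M_2 = -6/5, M_3 = 0.
On [1, 2], p(t) = -3 + 1/5·(t - 1) + 0·(t - 1)² + 4/5·(t - 1)³.
With (t - 1) = 1/2: p(3/2) = -14/5.

-2.8000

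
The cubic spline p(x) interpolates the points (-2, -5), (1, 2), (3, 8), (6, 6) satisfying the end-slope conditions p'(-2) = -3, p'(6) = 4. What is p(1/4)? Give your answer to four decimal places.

Let M_i = p''(x_i). Step sizes h_i = 3, 2, 3; slopes of the chords Δ_i = (y_(i+1) - y_i)/h_i = 7/3, 3, -2/3.
  3·M_0 + 10·M_1 + 2·M_2 = 6(Δ_1 - Δ_0) = 4
  2·M_1 + 10·M_2 + 3·M_3 = 6(Δ_2 - Δ_1) = -22
Clamped end conditions give two more equations: 2h_0·M_0 + h_0·M_1 = 6(Δ_0 - p'(-2)) = 32 and h_2·M_2 + 2h_2·M_3 = 6(p'(6) - Δ_2) = 28.
Solving the tridiagonal system: M_0 = 1516/273, M_1 = -40/91, M_2 = -376/91, M_3 = 1838/273.
On [-2, 1], p(x) = -5 - 3·(x + 2) + 758/273·(x + 2)² - 818/2457·(x + 2)³.
With (x + 2) = 9/4: p(1/4) = -4327/2912.

-1.4859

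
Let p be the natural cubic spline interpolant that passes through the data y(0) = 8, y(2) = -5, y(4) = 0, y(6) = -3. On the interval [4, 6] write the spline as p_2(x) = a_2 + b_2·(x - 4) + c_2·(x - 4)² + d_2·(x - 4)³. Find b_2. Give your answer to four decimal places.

With M_i denoting the second derivative at x_i, h_i = 2, 2, 2, and Δ_i = (y_(i+1) − y_i)/h_i = -13/2, 5/2, -3/2:
  2·M_0 + 8·M_1 + 2·M_2 = 6(Δ_1 - Δ_0) = 54
  2·M_1 + 8·M_2 + 2·M_3 = 6(Δ_2 - Δ_1) = -24
Natural end conditions: M_0 = M_3 = 0.
Hence M_0 = 0, M_1 = 8, M_2 = -5, M_3 = 0.
On [4, 6], with p_2(x) = a_2 + b_2·(x - 4) + c_2·(x - 4)² + d_2·(x - 4)³: c_2 = M_2/2 = -5/2, d_2 = (M_3 - M_2)/(6h_2) = 5/12, b_2 = Δ_2 - h_2(2M_2 + M_3)/6 = 11/6.

1.8333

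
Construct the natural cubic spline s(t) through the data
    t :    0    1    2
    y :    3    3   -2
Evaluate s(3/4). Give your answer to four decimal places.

3.4102

Let m_i = s''(x_i). Step sizes h_i = 1, 1; slopes of the chords Δ_i = (y_(i+1) - y_i)/h_i = 0, -5.
  1·m_0 + 4·m_1 + 1·m_2 = 6(Δ_1 - Δ_0) = -30
Natural end conditions: m_0 = m_2 = 0.
Forward elimination and back-substitution give m_0 = 0, m_1 = -15/2, m_2 = 0.
On [0, 1], s(t) = 3 + 5/4·t + 0·t² - 5/4·t³.
With t = 3/4: s(3/4) = 873/256.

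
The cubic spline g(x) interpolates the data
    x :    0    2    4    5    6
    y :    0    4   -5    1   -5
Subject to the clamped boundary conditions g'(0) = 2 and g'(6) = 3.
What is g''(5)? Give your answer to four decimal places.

-33.9762

Write σ_i for g''(x_i). With h_i = 2, 2, 1, 1 and divided differences Δ_i = 2, -9/2, 6, -6, the continuity of g' gives the tridiagonal system
  2·σ_0 + 8·σ_1 + 2·σ_2 = 6(Δ_1 - Δ_0) = -39
  2·σ_1 + 6·σ_2 + 1·σ_3 = 6(Δ_2 - Δ_1) = 63
  1·σ_2 + 4·σ_3 + 1·σ_4 = 6(Δ_3 - Δ_2) = -72
Clamped end conditions give two more equations: 2h_0·σ_0 + h_0·σ_1 = 6(Δ_0 - g'(0)) = 0 and h_3·σ_3 + 2h_3·σ_4 = 6(g'(6) - Δ_3) = 54.
Solving: σ_0 = 473/84, σ_1 = -473/42, σ_2 = 239/12, σ_3 = -1427/42, σ_4 = 3695/84.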